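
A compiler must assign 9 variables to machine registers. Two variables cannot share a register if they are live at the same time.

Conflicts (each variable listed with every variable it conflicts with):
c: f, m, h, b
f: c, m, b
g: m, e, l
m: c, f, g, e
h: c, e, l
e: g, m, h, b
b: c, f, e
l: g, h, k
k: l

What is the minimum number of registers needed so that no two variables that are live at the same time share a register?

3

c, f, b pairwise conflict, so at least 3 registers are needed.
3 registers suffice: register 1 → {c, e, l}; register 2 → {m, h, b, k}; register 3 → {f, g}. Every pair that conflicts lands in different registers.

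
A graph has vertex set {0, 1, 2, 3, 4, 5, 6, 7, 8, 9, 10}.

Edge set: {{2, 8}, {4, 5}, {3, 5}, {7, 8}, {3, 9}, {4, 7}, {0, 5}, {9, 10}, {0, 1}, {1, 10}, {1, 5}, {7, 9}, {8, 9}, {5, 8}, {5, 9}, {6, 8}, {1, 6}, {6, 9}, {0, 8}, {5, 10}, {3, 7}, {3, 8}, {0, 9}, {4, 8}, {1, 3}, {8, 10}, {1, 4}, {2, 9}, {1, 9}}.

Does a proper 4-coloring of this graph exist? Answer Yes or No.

The chromatic number is 4. 5, 8, 9, 10 form a clique, so at least 4 colors are needed.
4 colors suffice: color a → {4, 9}; color b → {1, 8}; color c → {2, 5, 6, 7}; color d → {0, 3, 10}.
That is already a proper 4-coloring.

Yes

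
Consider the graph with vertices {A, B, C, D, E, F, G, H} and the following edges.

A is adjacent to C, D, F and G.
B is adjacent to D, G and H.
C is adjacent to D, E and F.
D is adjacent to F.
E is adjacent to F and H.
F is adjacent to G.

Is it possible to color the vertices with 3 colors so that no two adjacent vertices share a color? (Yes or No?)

A, C, D, F are mutually adjacent (a clique of size 4), so at least 4 colors are needed.
So 3 colors are not enough.

No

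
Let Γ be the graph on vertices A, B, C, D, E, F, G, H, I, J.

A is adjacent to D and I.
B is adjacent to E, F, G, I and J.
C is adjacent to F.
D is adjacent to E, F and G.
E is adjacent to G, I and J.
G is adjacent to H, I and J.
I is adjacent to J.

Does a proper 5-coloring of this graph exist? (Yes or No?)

The chromatic number is 5. B, E, G, I, J are mutually adjacent (a clique of size 5), so at least 5 colors are needed.
5 colors suffice: color red → {A, F, G}; color blue → {B, C, D, H}; color green → {E}; color yellow → {I}; color purple → {J}.
That is already a proper 5-coloring.

Yes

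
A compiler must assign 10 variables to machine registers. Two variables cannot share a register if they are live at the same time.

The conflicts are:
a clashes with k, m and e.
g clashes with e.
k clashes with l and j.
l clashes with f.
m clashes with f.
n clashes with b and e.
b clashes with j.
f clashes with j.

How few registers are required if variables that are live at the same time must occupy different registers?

The cycle f-m-a-k-l-f has odd length 5, so it cannot be 2-colored; at least 3 registers are needed.
Using 3 registers: a=1, g=1, k=2, l=1, m=3, n=1, b=2, e=2, f=2, j=1. Each listed conflict is separated.

3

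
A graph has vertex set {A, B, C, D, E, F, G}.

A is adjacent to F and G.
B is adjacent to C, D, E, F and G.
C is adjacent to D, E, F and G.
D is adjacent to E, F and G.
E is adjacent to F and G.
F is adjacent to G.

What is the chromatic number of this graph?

6

B, C, D, E, F, G are pairwise adjacent (a clique of size 6), so at least 6 colors are needed.
6 colors suffice: A=3, B=6, C=5, D=3, E=4, F=1, G=2. Every edge joins two different colors.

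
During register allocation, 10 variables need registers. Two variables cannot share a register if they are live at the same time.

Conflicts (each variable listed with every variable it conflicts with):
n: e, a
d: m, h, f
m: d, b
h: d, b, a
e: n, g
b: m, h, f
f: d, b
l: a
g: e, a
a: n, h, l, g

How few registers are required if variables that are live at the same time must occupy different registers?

n and a conflict, so at least 2 registers are needed.
2 registers suffice: register 1 → {d, e, b, a}; register 2 → {n, m, h, f, l, g}. Every pair that conflicts lands in different registers.

2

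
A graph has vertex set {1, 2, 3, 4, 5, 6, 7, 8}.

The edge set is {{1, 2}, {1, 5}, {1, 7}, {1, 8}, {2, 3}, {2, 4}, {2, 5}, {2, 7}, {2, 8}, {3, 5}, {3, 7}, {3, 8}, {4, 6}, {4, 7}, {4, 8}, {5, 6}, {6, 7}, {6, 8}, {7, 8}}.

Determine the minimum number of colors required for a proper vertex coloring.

4

4, 6, 7, 8 are mutually adjacent (a clique of size 4), so at least 4 colors are needed.
4 colors suffice: color red → {5, 7}; color blue → {8}; color green → {2, 6}; color yellow → {1, 3, 4}. Every edge joins two different colors.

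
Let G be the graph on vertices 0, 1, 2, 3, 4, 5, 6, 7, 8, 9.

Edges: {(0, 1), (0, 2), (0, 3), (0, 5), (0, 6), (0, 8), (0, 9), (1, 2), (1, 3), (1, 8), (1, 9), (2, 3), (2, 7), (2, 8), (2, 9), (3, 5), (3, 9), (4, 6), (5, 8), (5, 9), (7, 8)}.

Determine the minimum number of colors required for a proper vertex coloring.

5

0, 1, 2, 3, 9 are pairwise adjacent (a clique of size 5), so at least 5 colors are needed.
A valid assignment using 5 colors: 0=red, 1=purple, 2=blue, 3=green, 4=red, 5=blue, 6=blue, 7=red, 8=green, 9=yellow. No two adjacent vertices share a color.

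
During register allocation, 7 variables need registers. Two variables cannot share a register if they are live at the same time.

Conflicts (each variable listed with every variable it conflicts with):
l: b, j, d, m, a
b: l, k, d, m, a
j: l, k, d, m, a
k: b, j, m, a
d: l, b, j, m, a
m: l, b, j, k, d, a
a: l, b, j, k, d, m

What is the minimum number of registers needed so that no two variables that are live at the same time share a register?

l, b, d, m, a all conflict with each other, so at least 5 registers are needed.
A valid assignment using 5 registers: l=5, b=3, j=3, k=4, d=4, m=1, a=2. Every pair that conflicts lands in different registers.

5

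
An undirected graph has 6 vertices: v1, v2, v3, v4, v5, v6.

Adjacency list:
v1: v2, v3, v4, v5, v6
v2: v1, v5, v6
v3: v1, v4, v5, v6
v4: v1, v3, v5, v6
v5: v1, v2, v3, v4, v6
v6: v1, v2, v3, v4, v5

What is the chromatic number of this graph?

v1, v3, v4, v5, v6 are pairwise adjacent (a clique of size 5), so at least 5 colors are needed.
5 colors suffice: color R → {v6}; color B → {v1}; color G → {v5}; color Y → {v2, v4}; color P → {v3}. Every edge joins two different colors.

5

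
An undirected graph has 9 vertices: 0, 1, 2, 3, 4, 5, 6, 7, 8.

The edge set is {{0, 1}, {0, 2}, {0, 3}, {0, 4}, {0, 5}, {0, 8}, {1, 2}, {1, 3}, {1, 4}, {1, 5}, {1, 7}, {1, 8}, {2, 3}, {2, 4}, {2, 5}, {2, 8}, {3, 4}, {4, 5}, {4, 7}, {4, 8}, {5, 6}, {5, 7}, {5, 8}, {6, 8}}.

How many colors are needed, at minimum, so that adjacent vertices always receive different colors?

6

0, 1, 2, 4, 5, 8 form a clique, so at least 6 colors are needed.
A valid assignment using 6 colors: 0=d, 1=c, 2=e, 3=b, 4=a, 5=b, 6=a, 7=d, 8=f. No two adjacent vertices share a color.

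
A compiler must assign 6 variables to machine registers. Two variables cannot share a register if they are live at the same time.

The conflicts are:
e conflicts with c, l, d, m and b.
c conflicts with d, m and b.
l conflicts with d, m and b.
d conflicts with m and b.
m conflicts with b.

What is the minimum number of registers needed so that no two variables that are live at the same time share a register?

e, l, d, m, b are mutually in conflict, so at least 5 registers are needed.
A valid assignment using 5 registers: e=1, c=5, l=5, d=2, m=4, b=3. Each listed conflict is separated.

5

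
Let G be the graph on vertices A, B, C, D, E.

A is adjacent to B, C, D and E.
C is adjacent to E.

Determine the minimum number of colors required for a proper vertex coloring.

3

A, C, E are mutually adjacent, so at least 3 colors are needed.
A valid assignment using 3 colors: A=red, B=blue, C=blue, D=blue, E=green. Every edge joins two different colors.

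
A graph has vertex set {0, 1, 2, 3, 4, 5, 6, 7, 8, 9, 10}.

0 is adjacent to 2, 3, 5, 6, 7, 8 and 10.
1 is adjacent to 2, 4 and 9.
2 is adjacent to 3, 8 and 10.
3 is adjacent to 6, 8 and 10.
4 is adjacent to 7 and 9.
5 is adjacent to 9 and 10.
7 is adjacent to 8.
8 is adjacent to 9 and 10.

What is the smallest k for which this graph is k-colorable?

5

0, 2, 3, 8, 10 are pairwise adjacent (a clique of size 5), so at least 5 colors are needed.
A valid assignment using 5 colors: 0=a, 1=d, 2=c, 3=e, 4=b, 5=b, 6=b, 7=c, 8=b, 9=a, 10=d. No two adjacent vertices share a color.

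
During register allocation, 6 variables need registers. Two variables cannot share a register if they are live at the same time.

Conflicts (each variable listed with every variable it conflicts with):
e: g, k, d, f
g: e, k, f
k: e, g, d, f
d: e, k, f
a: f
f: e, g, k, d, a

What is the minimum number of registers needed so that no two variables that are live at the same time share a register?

e, k, d, f all conflict with each other, so at least 4 registers are needed.
A valid assignment using 4 registers: e=2, g=4, k=3, d=4, a=2, f=1. No two conflicting variables share a register.

4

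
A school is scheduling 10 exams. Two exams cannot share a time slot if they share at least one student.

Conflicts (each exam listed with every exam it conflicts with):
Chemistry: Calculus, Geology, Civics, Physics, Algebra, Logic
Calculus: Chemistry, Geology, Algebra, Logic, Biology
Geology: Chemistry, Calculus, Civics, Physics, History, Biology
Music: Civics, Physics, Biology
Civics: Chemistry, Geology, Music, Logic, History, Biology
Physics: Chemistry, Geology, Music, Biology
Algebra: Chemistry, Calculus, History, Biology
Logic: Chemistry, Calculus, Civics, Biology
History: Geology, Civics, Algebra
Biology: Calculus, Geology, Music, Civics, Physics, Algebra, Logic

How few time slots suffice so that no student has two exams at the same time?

3

Chemistry, Calculus, Algebra all conflict with each other, so at least 3 time slots are needed.
3 time slots suffice: Chemistry=1, Calculus=2, Geology=3, Music=3, Civics=2, Physics=2, Algebra=3, Logic=3, History=1, Biology=1. No two conflicting exams share a time slot.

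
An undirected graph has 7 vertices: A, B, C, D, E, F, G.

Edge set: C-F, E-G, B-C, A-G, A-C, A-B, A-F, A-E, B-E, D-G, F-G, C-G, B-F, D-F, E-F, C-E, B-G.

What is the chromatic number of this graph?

6

A, B, C, E, F, G form a clique, so at least 6 colors are needed.
One proper 6-coloring: A=4, B=6, C=3, D=3, E=5, F=2, G=1. Each edge has distinct colors on its endpoints.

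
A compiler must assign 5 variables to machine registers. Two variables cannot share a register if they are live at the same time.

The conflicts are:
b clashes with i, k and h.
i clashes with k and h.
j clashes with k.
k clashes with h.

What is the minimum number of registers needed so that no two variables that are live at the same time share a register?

4

b, i, k, h are mutually in conflict, so at least 4 registers are needed.
4 registers suffice: register 1 → {k}; register 2 → {b, j}; register 3 → {i}; register 4 → {h}. No two conflicting variables share a register.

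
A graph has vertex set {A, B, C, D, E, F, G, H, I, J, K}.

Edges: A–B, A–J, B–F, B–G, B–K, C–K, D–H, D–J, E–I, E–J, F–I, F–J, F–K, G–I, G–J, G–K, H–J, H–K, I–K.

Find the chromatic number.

G, I, K form a triangle, so at least 3 colors are needed.
3 colors suffice: color 1 → {J, K}; color 2 → {B, C, H, I}; color 3 → {A, D, E, F, G}. Every edge joins two different colors.

3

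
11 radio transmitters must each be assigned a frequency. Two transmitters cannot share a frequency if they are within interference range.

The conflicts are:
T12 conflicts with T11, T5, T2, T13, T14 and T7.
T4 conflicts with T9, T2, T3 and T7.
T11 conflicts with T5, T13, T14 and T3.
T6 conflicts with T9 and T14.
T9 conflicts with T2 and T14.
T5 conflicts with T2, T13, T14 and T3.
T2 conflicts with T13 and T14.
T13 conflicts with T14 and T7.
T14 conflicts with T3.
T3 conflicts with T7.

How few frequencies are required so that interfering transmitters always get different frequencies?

T12, T5, T2, T13, T14 pairwise conflict, so at least 5 frequencies are needed.
5 frequencies suffice: frequency 1 → {T14, T7}; frequency 2 → {T12, T9, T3}; frequency 3 → {T4, T6, T13}; frequency 4 → {T11, T2}; frequency 5 → {T5}. Every pair that conflicts lands in different frequencies.

5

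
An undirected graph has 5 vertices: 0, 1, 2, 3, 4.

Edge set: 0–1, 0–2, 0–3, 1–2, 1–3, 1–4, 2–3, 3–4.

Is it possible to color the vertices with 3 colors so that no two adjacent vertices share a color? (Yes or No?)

0, 1, 2, 3 are pairwise adjacent (a clique of size 4), so at least 4 colors are needed.
So 3 colors are not enough.

No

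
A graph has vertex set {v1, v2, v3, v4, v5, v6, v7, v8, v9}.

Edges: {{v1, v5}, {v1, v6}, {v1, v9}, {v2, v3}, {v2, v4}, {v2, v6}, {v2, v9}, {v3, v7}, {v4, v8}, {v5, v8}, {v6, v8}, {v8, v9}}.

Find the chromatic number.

2

v1 and v6 are adjacent, so at least 2 colors are needed.
2 colors suffice: color 1 → {v1, v2, v7, v8}; color 2 → {v3, v4, v5, v6, v9}. Each edge has distinct colors on its endpoints.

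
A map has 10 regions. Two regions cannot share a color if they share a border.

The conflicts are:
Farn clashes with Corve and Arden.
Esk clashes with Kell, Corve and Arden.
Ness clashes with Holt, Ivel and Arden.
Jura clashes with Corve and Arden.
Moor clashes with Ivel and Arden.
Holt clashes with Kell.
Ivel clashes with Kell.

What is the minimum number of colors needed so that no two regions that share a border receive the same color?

The cycle Esk-Arden-Ness-Holt-Kell-Esk has odd length 5, so it cannot be 2-colored; at least 3 colors are needed.
3 colors suffice: color 1 → {Kell, Corve, Arden}; color 2 → {Farn, Esk, Ness, Jura, Moor}; color 3 → {Holt, Ivel}. Every pair that conflicts lands in different colors.

3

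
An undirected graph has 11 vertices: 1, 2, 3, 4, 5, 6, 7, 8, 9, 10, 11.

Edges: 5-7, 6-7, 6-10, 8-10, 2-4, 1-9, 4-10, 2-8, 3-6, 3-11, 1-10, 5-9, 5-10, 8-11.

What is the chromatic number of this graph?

The cycle 3-6-10-8-11-3 has odd length 5, so it cannot be 2-colored; at least 3 colors are needed.
A valid assignment using 3 colors: 1=blue, 2=red, 3=red, 4=blue, 5=blue, 6=blue, 7=red, 8=blue, 9=red, 10=red, 11=green. No two adjacent vertices share a color.

3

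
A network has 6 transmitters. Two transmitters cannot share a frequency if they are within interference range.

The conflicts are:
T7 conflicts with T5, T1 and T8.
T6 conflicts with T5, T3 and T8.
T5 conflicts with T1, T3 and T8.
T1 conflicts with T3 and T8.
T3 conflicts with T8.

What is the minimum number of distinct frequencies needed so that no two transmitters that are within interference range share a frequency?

T6, T5, T3, T8 all conflict with each other, so at least 4 frequencies are needed.
4 frequencies suffice: frequency 1 → {T5}; frequency 2 → {T8}; frequency 3 → {T7, T3}; frequency 4 → {T6, T1}. No two conflicting transmitters share a frequency.

4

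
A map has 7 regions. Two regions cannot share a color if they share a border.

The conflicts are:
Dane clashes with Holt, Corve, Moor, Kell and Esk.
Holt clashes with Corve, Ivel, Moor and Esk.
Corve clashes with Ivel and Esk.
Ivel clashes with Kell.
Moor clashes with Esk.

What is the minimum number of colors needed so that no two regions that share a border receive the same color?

Dane, Holt, Corve, Esk all conflict with each other, so at least 4 colors are needed.
One proper 4-coloring: Dane=2, Holt=1, Corve=3, Ivel=2, Moor=3, Kell=1, Esk=4. No two conflicting regions share a color.

4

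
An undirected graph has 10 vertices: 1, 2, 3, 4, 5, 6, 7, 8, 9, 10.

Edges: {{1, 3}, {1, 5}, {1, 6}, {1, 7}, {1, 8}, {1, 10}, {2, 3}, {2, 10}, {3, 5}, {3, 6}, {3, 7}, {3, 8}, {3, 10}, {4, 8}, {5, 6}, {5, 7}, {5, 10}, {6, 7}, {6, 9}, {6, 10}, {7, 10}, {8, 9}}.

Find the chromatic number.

6

1, 3, 5, 6, 7, 10 are mutually adjacent (a clique of size 6), so at least 6 colors are needed.
One proper 6-coloring: 1=green, 2=green, 3=red, 4=red, 5=orange, 6=yellow, 7=purple, 8=blue, 9=red, 10=blue. Every edge joins two different colors.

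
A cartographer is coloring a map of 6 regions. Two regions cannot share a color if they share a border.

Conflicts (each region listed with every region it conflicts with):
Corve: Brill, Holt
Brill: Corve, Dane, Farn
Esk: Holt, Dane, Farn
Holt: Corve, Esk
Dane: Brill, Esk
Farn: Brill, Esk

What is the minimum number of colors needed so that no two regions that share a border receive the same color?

The cycle Holt-Esk-Dane-Brill-Corve-Holt has odd length 5, so it cannot be 2-colored; at least 3 colors are needed.
3 colors suffice: color 1 → {Brill, Esk}; color 2 → {Corve, Dane, Farn}; color 3 → {Holt}. Each listed conflict is separated.

3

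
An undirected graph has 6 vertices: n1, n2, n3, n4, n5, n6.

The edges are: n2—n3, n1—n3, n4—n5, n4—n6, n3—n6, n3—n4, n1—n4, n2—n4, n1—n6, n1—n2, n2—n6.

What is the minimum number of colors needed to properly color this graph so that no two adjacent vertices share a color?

n1, n2, n3, n4, n6 form a clique, so at least 5 colors are needed.
5 colors suffice: n1=3, n2=5, n3=2, n4=1, n5=2, n6=4. No two adjacent vertices share a color.

5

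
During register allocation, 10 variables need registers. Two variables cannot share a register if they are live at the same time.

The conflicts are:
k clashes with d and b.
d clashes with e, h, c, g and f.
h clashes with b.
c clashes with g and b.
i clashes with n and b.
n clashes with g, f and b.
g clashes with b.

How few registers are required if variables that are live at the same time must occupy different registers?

c, g, b all conflict with each other, so at least 3 registers are needed.
Using 3 registers: k=2, d=1, e=2, h=2, c=3, i=2, n=3, g=2, f=2, b=1. Every pair that conflicts lands in different registers.

3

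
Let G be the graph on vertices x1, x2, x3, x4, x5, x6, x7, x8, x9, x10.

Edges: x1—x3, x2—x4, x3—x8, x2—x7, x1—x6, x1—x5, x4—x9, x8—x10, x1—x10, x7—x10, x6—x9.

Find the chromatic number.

The cycle x1-x10-x7-x2-x4-x9-x6-x1 has odd length 7, so it cannot be 2-colored; at least 3 colors are needed.
3 colors suffice: color R → {x1, x2, x8, x9}; color B → {x3, x4, x5, x6, x10}; color G → {x7}. Every edge joins two different colors.

3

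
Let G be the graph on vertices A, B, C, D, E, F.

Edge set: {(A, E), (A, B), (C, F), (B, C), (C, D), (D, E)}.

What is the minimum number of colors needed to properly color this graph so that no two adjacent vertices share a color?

3

The cycle D-C-B-A-E-D has odd length 5, so it cannot be 2-colored; at least 3 colors are needed.
One proper 3-coloring: A=3, B=2, C=1, D=2, E=1, F=2. No two adjacent vertices share a color.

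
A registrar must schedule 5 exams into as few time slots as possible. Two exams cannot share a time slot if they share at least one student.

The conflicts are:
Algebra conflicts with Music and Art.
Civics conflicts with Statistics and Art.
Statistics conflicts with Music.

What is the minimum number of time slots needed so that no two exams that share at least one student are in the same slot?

The cycle Statistics-Civics-Art-Algebra-Music-Statistics has odd length 5, so it cannot be 2-colored; at least 3 time slots are needed.
A valid assignment using 3 time slots: Algebra=2, Civics=2, Statistics=1, Music=3, Art=1. No two conflicting exams share a time slot.

3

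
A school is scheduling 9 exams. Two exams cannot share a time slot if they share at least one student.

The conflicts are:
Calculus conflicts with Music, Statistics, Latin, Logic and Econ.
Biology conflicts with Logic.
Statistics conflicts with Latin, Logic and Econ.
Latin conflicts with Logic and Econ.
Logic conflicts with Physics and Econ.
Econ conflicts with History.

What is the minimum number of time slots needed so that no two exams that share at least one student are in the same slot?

Calculus, Statistics, Latin, Logic, Econ all conflict with each other, so at least 5 time slots are needed.
5 time slots suffice: time slot 1 → {Music, Logic, History}; time slot 2 → {Biology, Physics, Econ}; time slot 3 → {Calculus}; time slot 4 → {Latin}; time slot 5 → {Statistics}. No two conflicting exams share a time slot.

5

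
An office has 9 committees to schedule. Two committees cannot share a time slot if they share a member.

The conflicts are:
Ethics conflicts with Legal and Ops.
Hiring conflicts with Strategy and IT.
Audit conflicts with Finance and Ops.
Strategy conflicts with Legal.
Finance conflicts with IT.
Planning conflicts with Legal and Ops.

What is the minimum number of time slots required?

Audit and Ops conflict, so at least 2 time slots are needed.
2 time slots suffice: Ethics=2, Hiring=1, Audit=2, Strategy=2, Finance=1, Planning=2, Legal=1, Ops=1, IT=2. Each listed conflict is separated.

2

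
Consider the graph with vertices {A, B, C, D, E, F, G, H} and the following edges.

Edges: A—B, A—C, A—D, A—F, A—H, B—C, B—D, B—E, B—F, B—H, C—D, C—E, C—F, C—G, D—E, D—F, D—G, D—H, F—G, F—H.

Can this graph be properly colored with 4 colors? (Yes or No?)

A, B, D, F, H are pairwise adjacent (a clique of size 5), so at least 5 colors are needed.
So 4 colors are not enough.

No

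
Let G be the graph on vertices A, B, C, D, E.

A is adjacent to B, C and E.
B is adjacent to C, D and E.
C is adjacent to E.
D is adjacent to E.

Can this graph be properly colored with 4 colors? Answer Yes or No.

The chromatic number is 4. A, B, C, E are pairwise adjacent (a clique of size 4), so at least 4 colors are needed.
4 colors suffice: A=3, B=2, C=4, D=3, E=1.
That is already a proper 4-coloring.

Yes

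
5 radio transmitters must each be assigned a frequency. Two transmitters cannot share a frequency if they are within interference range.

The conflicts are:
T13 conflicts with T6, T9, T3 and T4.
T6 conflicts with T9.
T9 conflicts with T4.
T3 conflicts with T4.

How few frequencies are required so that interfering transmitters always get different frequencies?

T13, T6, T9 are mutually in conflict, so at least 3 frequencies are needed.
Using 3 frequencies: T13=1, T6=3, T9=2, T3=2, T4=3. Each listed conflict is separated.

3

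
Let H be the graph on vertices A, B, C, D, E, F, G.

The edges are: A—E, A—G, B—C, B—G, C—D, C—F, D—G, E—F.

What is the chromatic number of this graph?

B and C are adjacent, so at least 2 colors are needed.
2 colors suffice: color red → {C, E, G}; color blue → {A, B, D, F}. Every edge joins two different colors.

2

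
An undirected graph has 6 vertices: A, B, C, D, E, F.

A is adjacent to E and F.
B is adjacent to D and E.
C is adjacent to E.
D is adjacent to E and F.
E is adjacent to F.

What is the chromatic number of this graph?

3

D, E, F are pairwise adjacent, so at least 3 colors are needed.
3 colors suffice: A=3, B=2, C=2, D=3, E=1, F=2. No two adjacent vertices share a color.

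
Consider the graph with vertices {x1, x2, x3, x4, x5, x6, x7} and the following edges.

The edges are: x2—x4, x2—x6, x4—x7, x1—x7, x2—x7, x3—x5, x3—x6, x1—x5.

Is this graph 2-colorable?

No

x2, x4, x7 are pairwise adjacent, so at least 3 colors are needed.
So 2 colors are not enough.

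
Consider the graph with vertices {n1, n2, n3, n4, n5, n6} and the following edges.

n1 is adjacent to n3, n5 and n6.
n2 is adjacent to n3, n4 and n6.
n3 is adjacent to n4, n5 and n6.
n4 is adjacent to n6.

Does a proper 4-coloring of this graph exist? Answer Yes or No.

The chromatic number is 4. n2, n3, n4, n6 form a clique, so at least 4 colors are needed.
4 colors suffice: n1=3, n2=3, n3=1, n4=4, n5=2, n6=2.
That is already a proper 4-coloring.

Yes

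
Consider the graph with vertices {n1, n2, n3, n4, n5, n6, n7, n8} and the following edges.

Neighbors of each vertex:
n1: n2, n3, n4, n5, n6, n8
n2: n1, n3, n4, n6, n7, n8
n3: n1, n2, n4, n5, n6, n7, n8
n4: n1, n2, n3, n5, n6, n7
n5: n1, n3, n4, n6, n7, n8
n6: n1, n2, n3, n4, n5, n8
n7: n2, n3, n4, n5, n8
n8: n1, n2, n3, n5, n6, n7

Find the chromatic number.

n1, n3, n5, n6, n8 are mutually adjacent (a clique of size 5), so at least 5 colors are needed.
5 colors suffice: n1=5, n2=4, n3=1, n4=2, n5=4, n6=3, n7=3, n8=2. Each edge has distinct colors on its endpoints.

5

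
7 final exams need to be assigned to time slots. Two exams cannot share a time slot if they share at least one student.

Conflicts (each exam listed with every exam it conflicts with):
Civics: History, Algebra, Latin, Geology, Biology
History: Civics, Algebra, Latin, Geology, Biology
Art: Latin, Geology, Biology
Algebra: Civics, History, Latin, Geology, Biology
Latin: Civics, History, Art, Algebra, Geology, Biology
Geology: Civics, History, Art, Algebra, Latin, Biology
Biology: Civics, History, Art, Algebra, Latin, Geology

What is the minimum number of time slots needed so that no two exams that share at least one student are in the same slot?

Civics, History, Algebra, Latin, Geology, Biology are mutually in conflict, so at least 6 time slots are needed.
6 time slots suffice: time slot 1 → {Geology}; time slot 2 → {Latin}; time slot 3 → {Biology}; time slot 4 → {Civics, Art}; time slot 5 → {Algebra}; time slot 6 → {History}. Each listed conflict is separated.

6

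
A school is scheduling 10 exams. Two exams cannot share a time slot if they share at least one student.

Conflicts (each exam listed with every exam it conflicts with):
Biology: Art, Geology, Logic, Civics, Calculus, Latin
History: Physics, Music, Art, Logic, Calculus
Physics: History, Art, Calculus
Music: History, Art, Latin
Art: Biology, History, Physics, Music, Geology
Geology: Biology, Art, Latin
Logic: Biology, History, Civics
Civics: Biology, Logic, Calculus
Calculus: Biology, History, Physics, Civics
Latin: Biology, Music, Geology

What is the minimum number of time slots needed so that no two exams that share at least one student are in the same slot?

3

Biology, Geology, Latin are mutually in conflict, so at least 3 time slots are needed.
3 time slots suffice: time slot 1 → {Biology, History}; time slot 2 → {Art, Logic, Calculus, Latin}; time slot 3 → {Physics, Music, Geology, Civics}. Each listed conflict is separated.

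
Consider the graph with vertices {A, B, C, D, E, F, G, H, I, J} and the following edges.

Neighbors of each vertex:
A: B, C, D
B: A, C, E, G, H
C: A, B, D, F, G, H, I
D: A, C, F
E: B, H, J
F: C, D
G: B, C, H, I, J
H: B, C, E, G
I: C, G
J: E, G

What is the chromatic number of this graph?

B, C, G, H are pairwise adjacent (a clique of size 4), so at least 4 colors are needed.
One proper 4-coloring: A=blue, B=green, C=red, D=green, E=red, F=blue, G=blue, H=yellow, I=green, J=green. No two adjacent vertices share a color.

4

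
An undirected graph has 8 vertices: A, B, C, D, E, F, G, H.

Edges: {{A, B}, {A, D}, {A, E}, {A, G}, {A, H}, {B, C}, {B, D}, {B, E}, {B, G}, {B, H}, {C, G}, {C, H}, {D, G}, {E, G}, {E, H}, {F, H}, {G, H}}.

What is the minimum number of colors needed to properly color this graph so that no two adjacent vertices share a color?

A, B, E, G, H are pairwise adjacent (a clique of size 5), so at least 5 colors are needed.
One proper 5-coloring: A=4, B=3, C=4, D=2, E=5, F=1, G=1, H=2. Every edge joins two different colors.

5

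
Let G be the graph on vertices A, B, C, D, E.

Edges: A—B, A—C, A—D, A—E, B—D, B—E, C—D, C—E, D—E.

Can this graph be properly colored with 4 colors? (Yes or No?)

Yes

The chromatic number is 4. A, C, D, E are mutually adjacent (a clique of size 4), so at least 4 colors are needed.
4 colors suffice: color 1 → {E}; color 2 → {D}; color 3 → {A}; color 4 → {B, C}.
That is already a proper 4-coloring.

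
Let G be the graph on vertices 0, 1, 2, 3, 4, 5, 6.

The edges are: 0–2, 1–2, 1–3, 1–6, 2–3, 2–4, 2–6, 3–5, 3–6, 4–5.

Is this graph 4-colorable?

The chromatic number is 4. 1, 2, 3, 6 are pairwise adjacent (a clique of size 4), so at least 4 colors are needed.
4 colors suffice: color red → {2, 5}; color blue → {0, 3, 4}; color green → {1}; color yellow → {6}.
That is already a proper 4-coloring.

Yes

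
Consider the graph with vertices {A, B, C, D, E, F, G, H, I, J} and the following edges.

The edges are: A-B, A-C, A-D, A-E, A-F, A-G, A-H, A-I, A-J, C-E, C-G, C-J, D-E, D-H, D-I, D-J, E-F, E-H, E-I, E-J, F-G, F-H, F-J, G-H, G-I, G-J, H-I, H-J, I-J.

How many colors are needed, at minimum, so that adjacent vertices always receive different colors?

A, D, E, H, I, J are pairwise adjacent (a clique of size 6), so at least 6 colors are needed.
6 colors suffice: color 1 → {A}; color 2 → {B, J}; color 3 → {C, H}; color 4 → {E, G}; color 5 → {F, I}; color 6 → {D}. No two adjacent vertices share a color.

6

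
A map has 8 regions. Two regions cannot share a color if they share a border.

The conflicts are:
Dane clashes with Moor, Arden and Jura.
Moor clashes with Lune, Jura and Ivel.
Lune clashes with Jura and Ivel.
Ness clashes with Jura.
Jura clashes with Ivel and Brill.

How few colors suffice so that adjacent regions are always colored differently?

4

Moor, Lune, Jura, Ivel all conflict with each other, so at least 4 colors are needed.
One proper 4-coloring: Dane=3, Moor=2, Lune=4, Ness=2, Arden=1, Jura=1, Ivel=3, Brill=2. Each listed conflict is separated.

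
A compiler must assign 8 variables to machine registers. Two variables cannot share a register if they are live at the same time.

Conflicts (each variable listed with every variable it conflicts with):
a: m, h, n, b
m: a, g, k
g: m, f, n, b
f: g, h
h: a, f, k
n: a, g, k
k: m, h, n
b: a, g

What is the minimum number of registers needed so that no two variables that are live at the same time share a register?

3

The cycle f-h-a-b-g-f has odd length 5, so it cannot be 2-colored; at least 3 registers are needed.
3 registers suffice: a=1, m=2, g=1, f=3, h=2, n=2, k=1, b=2. Each listed conflict is separated.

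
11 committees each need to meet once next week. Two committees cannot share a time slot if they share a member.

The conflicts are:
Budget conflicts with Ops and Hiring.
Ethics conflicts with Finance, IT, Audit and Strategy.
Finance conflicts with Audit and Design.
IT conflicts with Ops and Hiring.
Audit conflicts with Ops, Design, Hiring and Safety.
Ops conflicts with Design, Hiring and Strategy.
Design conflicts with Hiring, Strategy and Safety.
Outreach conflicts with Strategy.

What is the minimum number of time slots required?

4

Audit, Ops, Design, Hiring are mutually in conflict, so at least 4 time slots are needed.
4 time slots suffice: Budget=1, Ethics=1, Finance=3, IT=2, Audit=2, Ops=3, Design=1, Outreach=1, Hiring=4, Strategy=2, Safety=3. Each listed conflict is separated.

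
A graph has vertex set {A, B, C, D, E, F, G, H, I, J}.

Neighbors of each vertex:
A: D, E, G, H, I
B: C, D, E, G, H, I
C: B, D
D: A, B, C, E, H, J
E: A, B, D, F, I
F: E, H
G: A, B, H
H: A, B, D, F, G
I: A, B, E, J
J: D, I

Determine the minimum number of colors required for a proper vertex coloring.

3

A, D, H are mutually adjacent, so at least 3 colors are needed.
A valid assignment using 3 colors: A=2, B=2, C=3, D=1, E=3, F=1, G=1, H=3, I=1, J=2. No two adjacent vertices share a color.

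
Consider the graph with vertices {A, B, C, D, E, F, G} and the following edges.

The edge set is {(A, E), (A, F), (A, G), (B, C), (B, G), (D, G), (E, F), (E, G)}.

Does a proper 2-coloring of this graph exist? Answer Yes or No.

A, E, G are pairwise adjacent, so at least 3 colors are needed.
So 2 colors are not enough.

No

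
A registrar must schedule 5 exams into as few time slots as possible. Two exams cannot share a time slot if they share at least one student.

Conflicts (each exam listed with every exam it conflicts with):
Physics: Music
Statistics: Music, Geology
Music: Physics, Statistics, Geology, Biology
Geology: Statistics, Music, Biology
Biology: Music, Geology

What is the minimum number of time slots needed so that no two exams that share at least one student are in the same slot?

3

Music, Geology, Biology all conflict with each other, so at least 3 time slots are needed.
A valid assignment using 3 time slots: Physics=2, Statistics=3, Music=1, Geology=2, Biology=3. No two conflicting exams share a time slot.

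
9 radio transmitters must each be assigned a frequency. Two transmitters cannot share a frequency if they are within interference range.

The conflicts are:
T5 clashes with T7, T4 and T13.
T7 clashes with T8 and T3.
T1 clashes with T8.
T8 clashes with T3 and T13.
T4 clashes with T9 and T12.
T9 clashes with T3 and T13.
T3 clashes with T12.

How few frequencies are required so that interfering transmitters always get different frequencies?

3

T7, T8, T3 are mutually in conflict, so at least 3 frequencies are needed.
3 frequencies suffice: frequency 1 → {T5, T8, T9, T12}; frequency 2 → {T1, T4, T3, T13}; frequency 3 → {T7}. Every pair that conflicts lands in different frequencies.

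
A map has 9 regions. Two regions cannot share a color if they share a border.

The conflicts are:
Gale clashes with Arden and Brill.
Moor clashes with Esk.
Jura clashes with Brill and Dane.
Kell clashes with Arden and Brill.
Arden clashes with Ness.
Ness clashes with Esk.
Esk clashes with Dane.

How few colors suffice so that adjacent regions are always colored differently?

3

The cycle Jura-Dane-Esk-Ness-Arden-Gale-Brill-Jura has odd length 7, so it cannot be 2-colored; at least 3 colors are needed.
3 colors suffice: color 1 → {Arden, Brill, Esk}; color 2 → {Gale, Moor, Jura, Kell, Ness}; color 3 → {Dane}. Each listed conflict is separated.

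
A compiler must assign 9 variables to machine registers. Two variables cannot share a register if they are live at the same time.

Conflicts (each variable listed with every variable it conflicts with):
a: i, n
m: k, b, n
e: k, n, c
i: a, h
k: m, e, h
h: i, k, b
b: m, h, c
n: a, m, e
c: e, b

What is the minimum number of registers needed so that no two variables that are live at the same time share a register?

3

The cycle e-n-m-b-c-e has odd length 5, so it cannot be 2-colored; at least 3 registers are needed.
3 registers suffice: register 1 → {a, m, e, h}; register 2 → {i, k, b, n}; register 3 → {c}. Every pair that conflicts lands in different registers.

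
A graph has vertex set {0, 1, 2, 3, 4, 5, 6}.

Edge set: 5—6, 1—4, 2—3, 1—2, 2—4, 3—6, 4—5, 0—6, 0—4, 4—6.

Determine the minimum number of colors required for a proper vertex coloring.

3

4, 5, 6 are mutually adjacent, so at least 3 colors are needed.
3 colors suffice: 0=c, 1=c, 2=b, 3=a, 4=a, 5=c, 6=b. Each edge has distinct colors on its endpoints.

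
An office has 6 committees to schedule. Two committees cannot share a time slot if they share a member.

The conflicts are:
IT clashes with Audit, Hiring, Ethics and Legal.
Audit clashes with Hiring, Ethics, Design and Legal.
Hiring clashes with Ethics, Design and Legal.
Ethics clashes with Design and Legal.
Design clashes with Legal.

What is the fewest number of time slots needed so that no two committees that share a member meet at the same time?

IT, Audit, Hiring, Ethics, Legal pairwise conflict, so at least 5 time slots are needed.
5 time slots suffice: time slot 1 → {Ethics}; time slot 2 → {Hiring}; time slot 3 → {Legal}; time slot 4 → {Audit}; time slot 5 → {IT, Design}. Each listed conflict is separated.

5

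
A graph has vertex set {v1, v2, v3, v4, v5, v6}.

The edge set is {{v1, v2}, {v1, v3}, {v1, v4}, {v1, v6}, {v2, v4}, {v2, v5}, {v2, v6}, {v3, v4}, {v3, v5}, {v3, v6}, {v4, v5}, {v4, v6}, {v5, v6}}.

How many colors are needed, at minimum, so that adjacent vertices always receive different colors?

4

v3, v4, v5, v6 are pairwise adjacent (a clique of size 4), so at least 4 colors are needed.
4 colors suffice: color 1 → {v6}; color 2 → {v4}; color 3 → {v2, v3}; color 4 → {v1, v5}. Every edge joins two different colors.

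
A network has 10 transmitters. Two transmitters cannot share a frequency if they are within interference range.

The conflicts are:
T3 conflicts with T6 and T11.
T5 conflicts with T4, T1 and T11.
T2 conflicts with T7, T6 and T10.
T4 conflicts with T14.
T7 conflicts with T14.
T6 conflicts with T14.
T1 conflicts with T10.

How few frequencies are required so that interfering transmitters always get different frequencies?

3

The cycle T5-T4-T14-T6-T2-T10-T1-T5 has odd length 7, so it cannot be 2-colored; at least 3 frequencies are needed.
3 frequencies suffice: frequency 1 → {T5, T7, T6, T10}; frequency 2 → {T2, T1, T11, T14}; frequency 3 → {T3, T4}. Every pair that conflicts lands in different frequencies.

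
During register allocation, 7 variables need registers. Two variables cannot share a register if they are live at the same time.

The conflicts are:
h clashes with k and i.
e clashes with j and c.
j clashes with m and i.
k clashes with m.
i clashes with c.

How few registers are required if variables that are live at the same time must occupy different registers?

The cycle j-i-h-k-m-j has odd length 5, so it cannot be 2-colored; at least 3 registers are needed.
3 registers suffice: register 1 → {h, j, c}; register 2 → {e, m, i}; register 3 → {k}. No two conflicting variables share a register.

3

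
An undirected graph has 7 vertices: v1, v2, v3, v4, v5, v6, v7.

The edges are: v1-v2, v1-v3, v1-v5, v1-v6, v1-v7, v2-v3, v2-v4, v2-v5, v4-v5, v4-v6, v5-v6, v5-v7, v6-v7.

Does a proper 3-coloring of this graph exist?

v1, v5, v6, v7 are mutually adjacent (a clique of size 4), so at least 4 colors are needed.
So 3 colors are not enough.

No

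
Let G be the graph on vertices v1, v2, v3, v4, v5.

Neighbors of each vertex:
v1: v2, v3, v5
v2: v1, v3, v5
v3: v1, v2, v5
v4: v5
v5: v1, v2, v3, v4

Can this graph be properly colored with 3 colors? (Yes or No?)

v1, v2, v3, v5 are pairwise adjacent (a clique of size 4), so at least 4 colors are needed.
So 3 colors are not enough.

No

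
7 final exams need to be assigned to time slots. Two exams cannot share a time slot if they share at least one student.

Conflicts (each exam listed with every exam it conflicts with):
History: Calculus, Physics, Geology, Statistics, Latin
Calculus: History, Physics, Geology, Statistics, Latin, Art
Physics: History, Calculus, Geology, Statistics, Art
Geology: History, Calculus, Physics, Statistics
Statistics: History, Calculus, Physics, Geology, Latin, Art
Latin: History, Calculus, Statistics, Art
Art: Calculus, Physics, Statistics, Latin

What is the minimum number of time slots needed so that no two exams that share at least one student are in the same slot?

History, Calculus, Physics, Geology, Statistics all conflict with each other, so at least 5 time slots are needed.
5 time slots suffice: History=3, Calculus=1, Physics=4, Geology=5, Statistics=2, Latin=4, Art=3. Every pair that conflicts lands in different time slots.

5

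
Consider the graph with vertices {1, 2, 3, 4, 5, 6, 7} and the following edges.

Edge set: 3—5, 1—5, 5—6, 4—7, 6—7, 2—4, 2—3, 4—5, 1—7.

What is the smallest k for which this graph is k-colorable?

2

6 and 7 are adjacent, so at least 2 colors are needed.
One proper 2-coloring: 1=blue, 2=red, 3=blue, 4=blue, 5=red, 6=blue, 7=red. No two adjacent vertices share a color.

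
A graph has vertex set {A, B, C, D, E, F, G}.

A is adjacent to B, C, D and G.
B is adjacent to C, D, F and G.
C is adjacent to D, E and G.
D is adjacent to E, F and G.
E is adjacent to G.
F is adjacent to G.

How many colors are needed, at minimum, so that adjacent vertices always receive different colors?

5

A, B, C, D, G form a clique, so at least 5 colors are needed.
5 colors suffice: color 1 → {G}; color 2 → {D}; color 3 → {C, F}; color 4 → {B, E}; color 5 → {A}. Every edge joins two different colors.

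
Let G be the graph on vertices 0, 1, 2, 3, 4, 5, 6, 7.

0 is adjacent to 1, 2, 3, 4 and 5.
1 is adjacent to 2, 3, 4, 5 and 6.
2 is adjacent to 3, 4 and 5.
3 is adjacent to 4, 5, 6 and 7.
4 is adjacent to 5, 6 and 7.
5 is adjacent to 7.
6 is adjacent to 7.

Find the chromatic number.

0, 1, 2, 3, 4, 5 are pairwise adjacent (a clique of size 6), so at least 6 colors are needed.
One proper 6-coloring: 0=e, 1=c, 2=f, 3=b, 4=a, 5=d, 6=d, 7=c. Each edge has distinct colors on its endpoints.

6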